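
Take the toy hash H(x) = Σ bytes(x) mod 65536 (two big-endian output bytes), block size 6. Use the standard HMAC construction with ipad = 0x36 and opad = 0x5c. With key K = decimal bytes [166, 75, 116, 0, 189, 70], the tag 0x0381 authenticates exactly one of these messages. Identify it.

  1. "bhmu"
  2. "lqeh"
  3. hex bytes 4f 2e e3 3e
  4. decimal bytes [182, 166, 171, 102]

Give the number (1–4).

Key decimal bytes [166, 75, 116, 0, 189, 70] = a6 4b 74 00 bd 46 is exactly B = 6 bytes: K' = a6 4b 74 00 bd 46.
K' ⊕ ipad = 90 7d 42 36 8b 70; K' ⊕ opad = fa 17 28 5c e1 1a.
m1: inner = H(90 7d 42 36 8b 70 62 68 6d 75) = 04 2c; tag = H(fa 17 28 5c e1 1a 04 2c) = 02c0
m2: inner = H(90 7d 42 36 8b 70 6c 71 65 68) = 04 2a; tag = H(fa 17 28 5c e1 1a 04 2a) = 02be
m3: inner = H(90 7d 42 36 8b 70 4f 2e e3 3e) = 04 1e; tag = H(fa 17 28 5c e1 1a 04 1e) = 02b2
m4: inner = H(90 7d 42 36 8b 70 b6 a6 ab 66) = 04 ed; tag = H(fa 17 28 5c e1 1a 04 ed) = 0381 ← matches

4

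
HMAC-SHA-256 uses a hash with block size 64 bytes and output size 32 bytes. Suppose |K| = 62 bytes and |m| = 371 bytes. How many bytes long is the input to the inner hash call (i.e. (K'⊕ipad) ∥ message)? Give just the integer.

435

Key is 62 ≤ 64 bytes, zero-padded: |K'| = 64.
Inner input = (K'⊕ipad) ∥ m → 64 + 371 = 435 bytes.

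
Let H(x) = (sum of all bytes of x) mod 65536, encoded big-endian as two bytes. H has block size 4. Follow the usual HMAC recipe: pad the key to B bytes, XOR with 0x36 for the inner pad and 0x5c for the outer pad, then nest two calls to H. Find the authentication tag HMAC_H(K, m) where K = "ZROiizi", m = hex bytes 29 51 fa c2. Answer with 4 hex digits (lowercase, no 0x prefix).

Key "ZROiizi" = 5a 52 4f 69 69 7a 69 is 7 bytes > B = 4, so hash it first: H(key) = 02 b0, then zero-pad to 4 bytes: K' = 02 b0 00 00.
K' ⊕ ipad = 34 86 36 36.  K' ⊕ opad = 5e ec 5c 5c.
Inner input = (K'⊕ipad) ∥ m = 34 86 36 36 ∥ 29 51 fa c2.
Inner hash: sum = 52+134+54+54+41+81+250+194 = 860 → 03 5c.
Outer input = (K'⊕opad) ∥ inner = 5e ec 5c 5c ∥ 03 5c.
Outer hash (tag): sum = 94+236+92+92+3+92 = 609 → 02 61.

0261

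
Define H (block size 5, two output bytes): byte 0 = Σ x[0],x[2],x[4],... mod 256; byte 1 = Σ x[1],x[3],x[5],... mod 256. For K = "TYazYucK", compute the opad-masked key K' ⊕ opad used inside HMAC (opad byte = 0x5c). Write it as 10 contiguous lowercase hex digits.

Key "TYazYucK" = 54 59 61 7a 59 75 63 4b is 8 bytes > B = 5, so hash it first: H(key) = 71 93, then zero-pad to 5 bytes: K' = 71 93 00 00 00.
XOR each byte with 0x5c: 71⊕5c=2d, 93⊕5c=cf, 00⊕5c=5c, 00⊕5c=5c, 00⊕5c=5c.

2dcf5c5c5c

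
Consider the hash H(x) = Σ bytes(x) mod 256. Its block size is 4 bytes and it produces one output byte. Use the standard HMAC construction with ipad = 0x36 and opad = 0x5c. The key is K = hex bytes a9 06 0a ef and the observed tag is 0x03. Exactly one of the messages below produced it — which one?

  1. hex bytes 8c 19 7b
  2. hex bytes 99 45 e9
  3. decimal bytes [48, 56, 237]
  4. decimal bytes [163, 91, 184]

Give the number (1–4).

2

Key hex bytes a9 06 0a ef is exactly B = 4 bytes: K' = a9 06 0a ef.
K' ⊕ ipad = 9f 30 3c d9; K' ⊕ opad = f5 5a 56 b3.
m1: inner = H(9f 30 3c d9 8c 19 7b) = 04; tag = H(f5 5a 56 b3 04) = 5c
m2: inner = H(9f 30 3c d9 99 45 e9) = ab; tag = H(f5 5a 56 b3 ab) = 03 ← matches
m3: inner = H(9f 30 3c d9 30 38 ed) = 39; tag = H(f5 5a 56 b3 39) = 91
m4: inner = H(9f 30 3c d9 a3 5b b8) = 9a; tag = H(f5 5a 56 b3 9a) = f2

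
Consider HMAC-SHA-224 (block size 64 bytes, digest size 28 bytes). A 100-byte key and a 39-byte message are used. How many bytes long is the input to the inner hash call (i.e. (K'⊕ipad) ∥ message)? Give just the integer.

Key is 100 > 64 bytes, so it is hashed to 28 bytes then zero-padded to 64: |K'| = 64.
Inner input = (K'⊕ipad) ∥ m → 64 + 39 = 103 bytes.

103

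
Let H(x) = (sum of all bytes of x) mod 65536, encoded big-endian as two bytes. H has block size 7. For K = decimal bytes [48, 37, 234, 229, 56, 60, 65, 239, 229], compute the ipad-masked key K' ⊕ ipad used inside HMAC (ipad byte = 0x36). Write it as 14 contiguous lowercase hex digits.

Key decimal bytes [48, 37, 234, 229, 56, 60, 65, 239, 229] = 30 25 ea e5 38 3c 41 ef e5 is 9 bytes > B = 7, so hash it first: H(key) = 04 ad, then zero-pad to 7 bytes: K' = 04 ad 00 00 00 00 00.
XOR each byte with 0x36: 04⊕36=32, ad⊕36=9b, 00⊕36=36, 00⊕36=36, 00⊕36=36, 00⊕36=36, 00⊕36=36.

329b3636363636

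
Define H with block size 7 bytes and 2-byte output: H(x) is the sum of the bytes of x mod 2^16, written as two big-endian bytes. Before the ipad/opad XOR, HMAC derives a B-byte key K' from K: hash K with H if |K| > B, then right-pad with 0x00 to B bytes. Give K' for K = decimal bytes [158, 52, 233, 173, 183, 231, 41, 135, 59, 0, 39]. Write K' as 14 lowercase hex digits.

05180000000000

|K| = 11 > B = 7, so first hash the key.
H(K): sum = 158+52+233+173+183+231+41+135+59+0+39 = 1304 → 05 18.
Zero-pad H(K) = 05 18 to 7 bytes: K' = 05 18 00 00 00 00 00.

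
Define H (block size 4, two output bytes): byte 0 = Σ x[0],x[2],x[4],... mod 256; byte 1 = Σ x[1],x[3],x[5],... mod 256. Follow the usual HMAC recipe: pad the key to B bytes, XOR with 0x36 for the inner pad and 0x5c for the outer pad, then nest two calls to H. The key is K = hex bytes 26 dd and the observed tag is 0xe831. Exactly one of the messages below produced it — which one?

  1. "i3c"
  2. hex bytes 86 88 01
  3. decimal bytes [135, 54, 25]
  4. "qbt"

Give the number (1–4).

1

Key hex bytes 26 dd is 2 bytes ≤ B = 4; zero-pad to 4 bytes: K' = 26 dd 00 00.
K' ⊕ ipad = 10 eb 36 36; K' ⊕ opad = 7a 81 5c 5c.
m1: inner = H(10 eb 36 36 69 33 63) = 12 54; tag = H(7a 81 5c 5c 12 54) = e831 ← matches
m2: inner = H(10 eb 36 36 86 88 01) = cd a9; tag = H(7a 81 5c 5c cd a9) = a386
m3: inner = H(10 eb 36 36 87 36 19) = e6 57; tag = H(7a 81 5c 5c e6 57) = bc34
m4: inner = H(10 eb 36 36 71 62 74) = 2b 83; tag = H(7a 81 5c 5c 2b 83) = 0160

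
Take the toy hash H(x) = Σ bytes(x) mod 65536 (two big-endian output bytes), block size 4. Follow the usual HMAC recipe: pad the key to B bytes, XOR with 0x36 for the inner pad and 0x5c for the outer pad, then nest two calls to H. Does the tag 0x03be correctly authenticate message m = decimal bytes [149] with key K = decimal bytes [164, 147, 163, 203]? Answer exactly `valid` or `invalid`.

valid

Key decimal bytes [164, 147, 163, 203] = a4 93 a3 cb is exactly B = 4 bytes: K' = a4 93 a3 cb.
K' ⊕ ipad = 92 a5 95 fd; K' ⊕ opad = f8 cf ff 97.
Inner hash: sum = 146+165+149+253+149 = 862 → 03 5e.
Outer hash (recomputed tag): sum = 248+207+255+151+3+94 = 958 → 03 be.
Recomputed tag = 03be; claimed = 03be → match.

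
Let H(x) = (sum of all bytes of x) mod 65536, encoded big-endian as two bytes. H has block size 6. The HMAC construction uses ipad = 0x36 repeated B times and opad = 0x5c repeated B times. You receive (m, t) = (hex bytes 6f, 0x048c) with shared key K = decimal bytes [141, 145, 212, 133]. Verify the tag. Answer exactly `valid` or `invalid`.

valid

Key decimal bytes [141, 145, 212, 133] = 8d 91 d4 85 is 4 bytes ≤ B = 6; zero-pad to 6 bytes: K' = 8d 91 d4 85 00 00.
K' ⊕ ipad = bb a7 e2 b3 36 36; K' ⊕ opad = d1 cd 88 d9 5c 5c.
Inner hash: sum = 187+167+226+179+54+54+111 = 978 → 03 d2.
Outer hash (recomputed tag): sum = 209+205+136+217+92+92+3+210 = 1164 → 04 8c.
Recomputed tag = 048c; claimed = 048c → match.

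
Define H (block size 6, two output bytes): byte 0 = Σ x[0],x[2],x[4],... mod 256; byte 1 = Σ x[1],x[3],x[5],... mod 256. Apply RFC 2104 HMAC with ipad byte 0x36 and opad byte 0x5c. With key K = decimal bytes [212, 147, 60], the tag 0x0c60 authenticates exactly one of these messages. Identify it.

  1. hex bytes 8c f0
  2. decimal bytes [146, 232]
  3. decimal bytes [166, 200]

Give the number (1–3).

3

Key decimal bytes [212, 147, 60] = d4 93 3c is 3 bytes ≤ B = 6; zero-pad to 6 bytes: K' = d4 93 3c 00 00 00.
K' ⊕ ipad = e2 a5 0a 36 36 36; K' ⊕ opad = 88 cf 60 5c 5c 5c.
m1: inner = H(e2 a5 0a 36 36 36 8c f0) = ae 01; tag = H(88 cf 60 5c 5c 5c ae 01) = f288
m2: inner = H(e2 a5 0a 36 36 36 92 e8) = b4 f9; tag = H(88 cf 60 5c 5c 5c b4 f9) = f880
m3: inner = H(e2 a5 0a 36 36 36 a6 c8) = c8 d9; tag = H(88 cf 60 5c 5c 5c c8 d9) = 0c60 ← matches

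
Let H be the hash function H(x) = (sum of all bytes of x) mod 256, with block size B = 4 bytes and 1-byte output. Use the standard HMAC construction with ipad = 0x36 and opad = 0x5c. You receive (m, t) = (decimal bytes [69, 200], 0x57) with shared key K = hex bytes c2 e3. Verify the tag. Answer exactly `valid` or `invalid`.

Key hex bytes c2 e3 is 2 bytes ≤ B = 4; zero-pad to 4 bytes: K' = c2 e3 00 00.
K' ⊕ ipad = f4 d5 36 36; K' ⊕ opad = 9e bf 5c 5c.
Inner hash: sum = 244+213+54+54+69+200 = 834; mod 256 = 66 → 42.
Outer hash (recomputed tag): sum = 158+191+92+92+66 = 599; mod 256 = 87 → 57.
Recomputed tag = 57; claimed = 57 → match.

valid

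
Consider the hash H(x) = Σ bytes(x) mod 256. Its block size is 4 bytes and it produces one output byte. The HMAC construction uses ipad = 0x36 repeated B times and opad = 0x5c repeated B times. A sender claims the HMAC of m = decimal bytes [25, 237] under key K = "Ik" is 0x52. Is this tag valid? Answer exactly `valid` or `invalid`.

valid

Key "Ik" = 49 6b is 2 bytes ≤ B = 4; zero-pad to 4 bytes: K' = 49 6b 00 00.
K' ⊕ ipad = 7f 5d 36 36; K' ⊕ opad = 15 37 5c 5c.
Inner hash: sum = 127+93+54+54+25+237 = 590; mod 256 = 78 → 4e.
Outer hash (recomputed tag): sum = 21+55+92+92+78 = 338; mod 256 = 82 → 52.
Recomputed tag = 52; claimed = 52 → match.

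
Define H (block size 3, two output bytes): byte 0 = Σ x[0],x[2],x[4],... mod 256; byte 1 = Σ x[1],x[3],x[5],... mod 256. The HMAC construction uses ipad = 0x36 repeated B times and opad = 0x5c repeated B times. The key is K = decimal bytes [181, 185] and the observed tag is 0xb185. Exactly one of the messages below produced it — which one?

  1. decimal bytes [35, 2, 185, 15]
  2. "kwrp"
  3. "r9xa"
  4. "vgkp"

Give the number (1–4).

Key decimal bytes [181, 185] = b5 b9 is 2 bytes ≤ B = 3; zero-pad to 3 bytes: K' = b5 b9 00.
K' ⊕ ipad = 83 8f 36; K' ⊕ opad = e9 e5 5c.
m1: inner = H(83 8f 36 23 02 b9 0f) = ca 6b; tag = H(e9 e5 5c ca 6b) = b0af
m2: inner = H(83 8f 36 6b 77 72 70) = a0 6c; tag = H(e9 e5 5c a0 6c) = b185 ← matches
m3: inner = H(83 8f 36 72 39 78 61) = 53 79; tag = H(e9 e5 5c 53 79) = be38
m4: inner = H(83 8f 36 76 67 6b 70) = 90 70; tag = H(e9 e5 5c 90 70) = b575

2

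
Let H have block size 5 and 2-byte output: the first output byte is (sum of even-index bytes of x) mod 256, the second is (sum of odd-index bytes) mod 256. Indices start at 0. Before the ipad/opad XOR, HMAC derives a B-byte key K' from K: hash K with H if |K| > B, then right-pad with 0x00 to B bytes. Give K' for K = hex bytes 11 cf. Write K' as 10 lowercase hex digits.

11cf000000

Key hex bytes 11 cf is 2 bytes ≤ B = 5; zero-pad to 5 bytes: K' = 11 cf 00 00 00.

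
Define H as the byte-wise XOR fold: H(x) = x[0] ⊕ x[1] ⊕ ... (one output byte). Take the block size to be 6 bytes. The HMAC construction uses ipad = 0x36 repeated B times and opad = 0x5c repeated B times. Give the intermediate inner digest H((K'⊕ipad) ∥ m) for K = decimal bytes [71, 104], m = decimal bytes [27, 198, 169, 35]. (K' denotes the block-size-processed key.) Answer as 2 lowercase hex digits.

78

Key decimal bytes [71, 104] = 47 68 is 2 bytes ≤ B = 6; zero-pad to 6 bytes: K' = 47 68 00 00 00 00.
K' ⊕ ipad = 71 5e 36 36 36 36.
Inner input = 71 5e 36 36 36 36 ∥ 1b c6 a9 23.
Inner hash: XOR 71⊕5e⊕36⊕36⊕36⊕36⊕1b⊕c6⊕a9⊕23 = 78.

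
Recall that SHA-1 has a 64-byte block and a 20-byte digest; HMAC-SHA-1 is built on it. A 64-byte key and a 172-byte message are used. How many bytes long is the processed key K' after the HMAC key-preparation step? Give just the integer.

64

Key is 64 ≤ 64 bytes, zero-padded: |K'| = 64.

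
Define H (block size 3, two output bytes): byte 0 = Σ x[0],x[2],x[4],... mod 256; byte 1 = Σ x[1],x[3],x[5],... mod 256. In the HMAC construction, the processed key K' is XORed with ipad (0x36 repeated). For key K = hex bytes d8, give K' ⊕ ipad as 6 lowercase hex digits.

ee3636

Key hex bytes d8 is 1 byte ≤ B = 3; zero-pad to 3 bytes: K' = d8 00 00.
XOR each byte with 0x36: d8⊕36=ee, 00⊕36=36, 00⊕36=36.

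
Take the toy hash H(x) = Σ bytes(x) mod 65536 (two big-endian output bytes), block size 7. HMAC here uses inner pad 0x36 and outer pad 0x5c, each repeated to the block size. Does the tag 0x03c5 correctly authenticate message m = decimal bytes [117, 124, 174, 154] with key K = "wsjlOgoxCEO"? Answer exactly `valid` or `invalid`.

invalid

Key "wsjlOgoxCEO" = 77 73 6a 6c 4f 67 6f 78 43 45 4f is 11 bytes > B = 7, so hash it first: H(key) = 04 34, then zero-pad to 7 bytes: K' = 04 34 00 00 00 00 00.
K' ⊕ ipad = 32 02 36 36 36 36 36; K' ⊕ opad = 58 68 5c 5c 5c 5c 5c.
Inner hash: sum = 50+2+54+54+54+54+54+117+124+174+154 = 891 → 03 7b.
Outer hash (recomputed tag): sum = 88+104+92+92+92+92+92+3+123 = 778 → 03 0a.
Recomputed tag = 030a; claimed = 03c5 → mismatch.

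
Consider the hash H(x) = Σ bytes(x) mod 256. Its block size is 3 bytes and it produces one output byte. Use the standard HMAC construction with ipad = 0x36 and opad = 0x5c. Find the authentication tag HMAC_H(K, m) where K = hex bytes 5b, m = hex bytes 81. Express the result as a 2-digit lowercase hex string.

Key hex bytes 5b is 1 byte ≤ B = 3; zero-pad to 3 bytes: K' = 5b 00 00.
K' ⊕ ipad = 6d 36 36.  K' ⊕ opad = 07 5c 5c.
Inner input = (K'⊕ipad) ∥ m = 6d 36 36 ∥ 81.
Inner hash: sum = 109+54+54+129 = 346; mod 256 = 90 → 5a.
Outer input = (K'⊕opad) ∥ inner = 07 5c 5c ∥ 5a.
Outer hash (tag): sum = 7+92+92+90 = 281; mod 256 = 25 → 19.

19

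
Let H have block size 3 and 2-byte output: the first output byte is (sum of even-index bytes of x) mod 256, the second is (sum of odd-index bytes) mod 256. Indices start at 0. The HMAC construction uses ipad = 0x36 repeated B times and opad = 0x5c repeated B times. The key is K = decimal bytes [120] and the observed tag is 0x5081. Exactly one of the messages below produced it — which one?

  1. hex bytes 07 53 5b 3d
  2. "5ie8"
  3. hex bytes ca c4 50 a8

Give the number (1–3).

2

Key decimal bytes [120] = 78 is 1 byte ≤ B = 3; zero-pad to 3 bytes: K' = 78 00 00.
K' ⊕ ipad = 4e 36 36; K' ⊕ opad = 24 5c 5c.
m1: inner = H(4e 36 36 07 53 5b 3d) = 14 98; tag = H(24 5c 5c 14 98) = 1870
m2: inner = H(4e 36 36 35 69 65 38) = 25 d0; tag = H(24 5c 5c 25 d0) = 5081 ← matches
m3: inner = H(4e 36 36 ca c4 50 a8) = f0 50; tag = H(24 5c 5c f0 50) = d04c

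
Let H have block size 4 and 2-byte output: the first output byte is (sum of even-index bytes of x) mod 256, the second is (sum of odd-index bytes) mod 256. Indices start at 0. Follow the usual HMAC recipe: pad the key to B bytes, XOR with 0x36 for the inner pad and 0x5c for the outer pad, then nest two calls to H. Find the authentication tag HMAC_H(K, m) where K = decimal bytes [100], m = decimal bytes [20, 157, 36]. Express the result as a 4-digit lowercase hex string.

Key decimal bytes [100] = 64 is 1 byte ≤ B = 4; zero-pad to 4 bytes: K' = 64 00 00 00.
K' ⊕ ipad = 52 36 36 36.  K' ⊕ opad = 38 5c 5c 5c.
Inner input = (K'⊕ipad) ∥ m = 52 36 36 36 ∥ 14 9d 24.
Inner hash: even-index sum = 192 mod 256 = 192; odd-index sum = 265 mod 256 = 9 → c0 09.
Outer input = (K'⊕opad) ∥ inner = 38 5c 5c 5c ∥ c0 09.
Outer hash (tag): even-index sum = 340 mod 256 = 84; odd-index sum = 193 mod 256 = 193 → 54 c1.

54c1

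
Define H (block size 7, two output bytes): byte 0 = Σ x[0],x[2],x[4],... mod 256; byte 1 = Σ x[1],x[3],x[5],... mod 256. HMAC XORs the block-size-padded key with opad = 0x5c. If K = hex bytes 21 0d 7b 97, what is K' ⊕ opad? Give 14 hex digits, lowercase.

7d5127cb5c5c5c

Key hex bytes 21 0d 7b 97 is 4 bytes ≤ B = 7; zero-pad to 7 bytes: K' = 21 0d 7b 97 00 00 00.
XOR each byte with 0x5c: 21⊕5c=7d, 0d⊕5c=51, 7b⊕5c=27, 97⊕5c=cb, 00⊕5c=5c, 00⊕5c=5c, 00⊕5c=5c.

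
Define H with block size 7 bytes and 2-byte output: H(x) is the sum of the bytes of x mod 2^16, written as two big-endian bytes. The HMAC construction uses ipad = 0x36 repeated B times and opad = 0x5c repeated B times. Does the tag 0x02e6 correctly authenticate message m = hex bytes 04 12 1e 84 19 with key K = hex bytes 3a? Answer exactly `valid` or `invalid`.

invalid

Key hex bytes 3a is 1 byte ≤ B = 7; zero-pad to 7 bytes: K' = 3a 00 00 00 00 00 00.
K' ⊕ ipad = 0c 36 36 36 36 36 36; K' ⊕ opad = 66 5c 5c 5c 5c 5c 5c.
Inner hash: sum = 12+54+54+54+54+54+54+4+18+30+132+25 = 545 → 02 21.
Outer hash (recomputed tag): sum = 102+92+92+92+92+92+92+2+33 = 689 → 02 b1.
Recomputed tag = 02b1; claimed = 02e6 → mismatch.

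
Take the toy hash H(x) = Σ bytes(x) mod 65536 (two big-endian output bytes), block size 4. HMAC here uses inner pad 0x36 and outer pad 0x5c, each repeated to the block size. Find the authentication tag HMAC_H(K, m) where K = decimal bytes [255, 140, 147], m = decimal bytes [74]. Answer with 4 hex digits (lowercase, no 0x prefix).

0348

Key decimal bytes [255, 140, 147] = ff 8c 93 is 3 bytes ≤ B = 4; zero-pad to 4 bytes: K' = ff 8c 93 00.
K' ⊕ ipad = c9 ba a5 36.  K' ⊕ opad = a3 d0 cf 5c.
Inner input = (K'⊕ipad) ∥ m = c9 ba a5 36 ∥ 4a.
Inner hash: sum = 201+186+165+54+74 = 680 → 02 a8.
Outer input = (K'⊕opad) ∥ inner = a3 d0 cf 5c ∥ 02 a8.
Outer hash (tag): sum = 163+208+207+92+2+168 = 840 → 03 48.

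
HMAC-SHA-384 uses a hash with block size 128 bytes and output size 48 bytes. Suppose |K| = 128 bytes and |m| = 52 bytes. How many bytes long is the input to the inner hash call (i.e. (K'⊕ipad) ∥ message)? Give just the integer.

180

Key is 128 ≤ 128 bytes, zero-padded: |K'| = 128.
Inner input = (K'⊕ipad) ∥ m → 128 + 52 = 180 bytes.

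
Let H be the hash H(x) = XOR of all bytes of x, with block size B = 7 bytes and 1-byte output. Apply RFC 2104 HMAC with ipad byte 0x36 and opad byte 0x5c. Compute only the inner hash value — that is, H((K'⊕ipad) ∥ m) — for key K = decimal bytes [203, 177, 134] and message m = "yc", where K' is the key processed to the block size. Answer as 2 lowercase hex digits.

Key decimal bytes [203, 177, 134] = cb b1 86 is 3 bytes ≤ B = 7; zero-pad to 7 bytes: K' = cb b1 86 00 00 00 00.
K' ⊕ ipad = fd 87 b0 36 36 36 36.
Inner input = fd 87 b0 36 36 36 36 ∥ 79 63.
Inner hash: XOR fd⊕87⊕b0⊕36⊕36⊕36⊕36⊕79⊕63 = d0.

d0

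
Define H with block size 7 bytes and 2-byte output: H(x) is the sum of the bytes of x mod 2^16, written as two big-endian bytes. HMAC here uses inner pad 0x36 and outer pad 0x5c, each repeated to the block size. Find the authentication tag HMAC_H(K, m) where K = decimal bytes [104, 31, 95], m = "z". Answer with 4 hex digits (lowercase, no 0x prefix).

Key decimal bytes [104, 31, 95] = 68 1f 5f is 3 bytes ≤ B = 7; zero-pad to 7 bytes: K' = 68 1f 5f 00 00 00 00.
K' ⊕ ipad = 5e 29 69 36 36 36 36.  K' ⊕ opad = 34 43 03 5c 5c 5c 5c.
Inner input = (K'⊕ipad) ∥ m = 5e 29 69 36 36 36 36 ∥ 7a.
Inner hash: sum = 94+41+105+54+54+54+54+122 = 578 → 02 42.
Outer input = (K'⊕opad) ∥ inner = 34 43 03 5c 5c 5c 5c ∥ 02 42.
Outer hash (tag): sum = 52+67+3+92+92+92+92+2+66 = 558 → 02 2e.

022e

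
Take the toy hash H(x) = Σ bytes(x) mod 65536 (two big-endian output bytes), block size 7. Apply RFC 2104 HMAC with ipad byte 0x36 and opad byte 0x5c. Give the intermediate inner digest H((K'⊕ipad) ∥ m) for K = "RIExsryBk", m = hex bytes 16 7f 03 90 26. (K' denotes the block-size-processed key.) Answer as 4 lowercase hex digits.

02e6

Key "RIExsryBk" = 52 49 45 78 73 72 79 42 6b is 9 bytes > B = 7, so hash it first: H(key) = 03 63, then zero-pad to 7 bytes: K' = 03 63 00 00 00 00 00.
K' ⊕ ipad = 35 55 36 36 36 36 36.
Inner input = 35 55 36 36 36 36 36 ∥ 16 7f 03 90 26.
Inner hash: sum = 53+85+54+54+54+54+54+22+127+3+144+38 = 742 → 02 e6.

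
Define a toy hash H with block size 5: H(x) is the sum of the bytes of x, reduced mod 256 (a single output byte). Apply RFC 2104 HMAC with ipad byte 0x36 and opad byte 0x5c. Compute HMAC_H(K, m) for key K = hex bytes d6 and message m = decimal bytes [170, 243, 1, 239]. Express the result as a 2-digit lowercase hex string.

Key hex bytes d6 is 1 byte ≤ B = 5; zero-pad to 5 bytes: K' = d6 00 00 00 00.
K' ⊕ ipad = e0 36 36 36 36.  K' ⊕ opad = 8a 5c 5c 5c 5c.
Inner input = (K'⊕ipad) ∥ m = e0 36 36 36 36 ∥ aa f3 01 ef.
Inner hash: sum = 224+54+54+54+54+170+243+1+239 = 1093; mod 256 = 69 → 45.
Outer input = (K'⊕opad) ∥ inner = 8a 5c 5c 5c 5c ∥ 45.
Outer hash (tag): sum = 138+92+92+92+92+69 = 575; mod 256 = 63 → 3f.

3f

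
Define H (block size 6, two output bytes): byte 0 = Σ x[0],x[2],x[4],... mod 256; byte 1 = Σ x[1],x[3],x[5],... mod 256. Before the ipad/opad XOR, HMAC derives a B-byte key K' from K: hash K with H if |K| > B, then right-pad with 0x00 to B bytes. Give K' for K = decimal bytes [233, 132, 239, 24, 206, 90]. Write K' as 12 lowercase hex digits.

Key decimal bytes [233, 132, 239, 24, 206, 90] = e9 84 ef 18 ce 5a is exactly B = 6 bytes: K' = e9 84 ef 18 ce 5a.

e984ef18ce5a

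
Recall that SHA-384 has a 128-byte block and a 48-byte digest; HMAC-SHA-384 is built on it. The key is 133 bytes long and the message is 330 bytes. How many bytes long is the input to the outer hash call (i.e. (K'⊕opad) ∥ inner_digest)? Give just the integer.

176

Key is 133 > 128 bytes, so it is hashed to 48 bytes then zero-padded to 128: |K'| = 128.
Outer input = (K'⊕opad) ∥ H(inner) → 128 + 48 = 176 bytes.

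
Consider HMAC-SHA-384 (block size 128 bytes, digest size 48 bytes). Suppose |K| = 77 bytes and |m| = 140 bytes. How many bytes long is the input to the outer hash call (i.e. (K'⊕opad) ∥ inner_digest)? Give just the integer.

176

Key is 77 ≤ 128 bytes, zero-padded: |K'| = 128.
Outer input = (K'⊕opad) ∥ H(inner) → 128 + 48 = 176 bytes.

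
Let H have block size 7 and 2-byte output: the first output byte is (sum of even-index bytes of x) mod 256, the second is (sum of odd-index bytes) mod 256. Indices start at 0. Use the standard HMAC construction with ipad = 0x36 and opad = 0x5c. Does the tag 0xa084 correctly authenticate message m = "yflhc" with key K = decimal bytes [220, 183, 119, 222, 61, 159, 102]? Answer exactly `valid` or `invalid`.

valid

Key decimal bytes [220, 183, 119, 222, 61, 159, 102] = dc b7 77 de 3d 9f 66 is exactly B = 7 bytes: K' = dc b7 77 de 3d 9f 66.
K' ⊕ ipad = ea 81 41 e8 0b a9 50; K' ⊕ opad = 80 eb 2b 82 61 c3 3a.
Inner hash: even-index sum = 596 mod 256 = 84; odd-index sum = 858 mod 256 = 90 → 54 5a.
Outer hash (recomputed tag): even-index sum = 416 mod 256 = 160; odd-index sum = 644 mod 256 = 132 → a0 84.
Recomputed tag = a084; claimed = a084 → match.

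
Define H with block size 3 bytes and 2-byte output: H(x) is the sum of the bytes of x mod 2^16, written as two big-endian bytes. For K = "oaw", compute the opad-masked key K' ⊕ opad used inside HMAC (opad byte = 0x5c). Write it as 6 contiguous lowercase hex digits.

333d2b

Key "oaw" = 6f 61 77 is exactly B = 3 bytes: K' = 6f 61 77.
XOR each byte with 0x5c: 6f⊕5c=33, 61⊕5c=3d, 77⊕5c=2b.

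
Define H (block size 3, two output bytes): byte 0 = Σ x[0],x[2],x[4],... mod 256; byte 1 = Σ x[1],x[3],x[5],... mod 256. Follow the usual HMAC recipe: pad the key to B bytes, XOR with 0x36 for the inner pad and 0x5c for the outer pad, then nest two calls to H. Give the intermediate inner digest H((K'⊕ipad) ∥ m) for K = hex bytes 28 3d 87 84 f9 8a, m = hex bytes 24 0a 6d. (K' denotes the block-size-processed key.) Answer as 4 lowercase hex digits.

Key hex bytes 28 3d 87 84 f9 8a is 6 bytes > B = 3, so hash it first: H(key) = a8 4b, then zero-pad to 3 bytes: K' = a8 4b 00.
K' ⊕ ipad = 9e 7d 36.
Inner input = 9e 7d 36 ∥ 24 0a 6d.
Inner hash: even-index sum = 222 mod 256 = 222; odd-index sum = 270 mod 256 = 14 → de 0e.

de0e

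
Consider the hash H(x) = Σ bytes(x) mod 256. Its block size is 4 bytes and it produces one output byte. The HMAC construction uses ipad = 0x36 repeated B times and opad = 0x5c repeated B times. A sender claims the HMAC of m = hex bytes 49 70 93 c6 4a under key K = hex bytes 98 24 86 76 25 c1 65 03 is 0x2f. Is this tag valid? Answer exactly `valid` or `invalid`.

Key hex bytes 98 24 86 76 25 c1 65 03 is 8 bytes > B = 4, so hash it first: H(key) = 06, then zero-pad to 4 bytes: K' = 06 00 00 00.
K' ⊕ ipad = 30 36 36 36; K' ⊕ opad = 5a 5c 5c 5c.
Inner hash: sum = 48+54+54+54+73+112+147+198+74 = 814; mod 256 = 46 → 2e.
Outer hash (recomputed tag): sum = 90+92+92+92+46 = 412; mod 256 = 156 → 9c.
Recomputed tag = 9c; claimed = 2f → mismatch.

invalid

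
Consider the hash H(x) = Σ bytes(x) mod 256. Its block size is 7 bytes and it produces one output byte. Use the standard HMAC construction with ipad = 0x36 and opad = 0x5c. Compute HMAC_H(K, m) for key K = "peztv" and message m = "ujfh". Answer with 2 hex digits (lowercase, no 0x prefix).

Key "peztv" = 70 65 7a 74 76 is 5 bytes ≤ B = 7; zero-pad to 7 bytes: K' = 70 65 7a 74 76 00 00.
K' ⊕ ipad = 46 53 4c 42 40 36 36.  K' ⊕ opad = 2c 39 26 28 2a 5c 5c.
Inner input = (K'⊕ipad) ∥ m = 46 53 4c 42 40 36 36 ∥ 75 6a 66 68.
Inner hash: sum = 70+83+76+66+64+54+54+117+106+102+104 = 896; mod 256 = 128 → 80.
Outer input = (K'⊕opad) ∥ inner = 2c 39 26 28 2a 5c 5c ∥ 80.
Outer hash (tag): sum = 44+57+38+40+42+92+92+128 = 533; mod 256 = 21 → 15.

15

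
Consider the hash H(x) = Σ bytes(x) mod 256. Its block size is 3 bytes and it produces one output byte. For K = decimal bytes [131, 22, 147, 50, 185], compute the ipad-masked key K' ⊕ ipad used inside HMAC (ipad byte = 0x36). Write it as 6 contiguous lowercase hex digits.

213636

Key decimal bytes [131, 22, 147, 50, 185] = 83 16 93 32 b9 is 5 bytes > B = 3, so hash it first: H(key) = 17, then zero-pad to 3 bytes: K' = 17 00 00.
XOR each byte with 0x36: 17⊕36=21, 00⊕36=36, 00⊕36=36.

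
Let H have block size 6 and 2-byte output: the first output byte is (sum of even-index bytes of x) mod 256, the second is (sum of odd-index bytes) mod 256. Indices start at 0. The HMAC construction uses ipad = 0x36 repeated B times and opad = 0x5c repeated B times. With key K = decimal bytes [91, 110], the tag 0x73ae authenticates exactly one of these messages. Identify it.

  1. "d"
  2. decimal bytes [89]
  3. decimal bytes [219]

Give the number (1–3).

Key decimal bytes [91, 110] = 5b 6e is 2 bytes ≤ B = 6; zero-pad to 6 bytes: K' = 5b 6e 00 00 00 00.
K' ⊕ ipad = 6d 58 36 36 36 36; K' ⊕ opad = 07 32 5c 5c 5c 5c.
m1: inner = H(6d 58 36 36 36 36 64) = 3d c4; tag = H(07 32 5c 5c 5c 5c 3d c4) = fcae
m2: inner = H(6d 58 36 36 36 36 59) = 32 c4; tag = H(07 32 5c 5c 5c 5c 32 c4) = f1ae
m3: inner = H(6d 58 36 36 36 36 db) = b4 c4; tag = H(07 32 5c 5c 5c 5c b4 c4) = 73ae ← matches

3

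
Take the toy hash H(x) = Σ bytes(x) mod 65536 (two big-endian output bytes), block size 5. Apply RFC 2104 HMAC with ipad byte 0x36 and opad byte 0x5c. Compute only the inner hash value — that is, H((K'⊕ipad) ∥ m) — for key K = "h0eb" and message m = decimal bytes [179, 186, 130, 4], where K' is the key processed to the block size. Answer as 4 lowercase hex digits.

Key "h0eb" = 68 30 65 62 is 4 bytes ≤ B = 5; zero-pad to 5 bytes: K' = 68 30 65 62 00.
K' ⊕ ipad = 5e 06 53 54 36.
Inner input = 5e 06 53 54 36 ∥ b3 ba 82 04.
Inner hash: sum = 94+6+83+84+54+179+186+130+4 = 820 → 03 34.

0334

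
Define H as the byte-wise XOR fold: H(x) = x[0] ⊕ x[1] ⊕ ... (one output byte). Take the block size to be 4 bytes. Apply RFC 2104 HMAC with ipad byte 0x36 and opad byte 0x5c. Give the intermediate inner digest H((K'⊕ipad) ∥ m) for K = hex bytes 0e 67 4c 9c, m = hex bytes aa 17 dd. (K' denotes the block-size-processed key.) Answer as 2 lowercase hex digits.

d9

Key hex bytes 0e 67 4c 9c is exactly B = 4 bytes: K' = 0e 67 4c 9c.
K' ⊕ ipad = 38 51 7a aa.
Inner input = 38 51 7a aa ∥ aa 17 dd.
Inner hash: XOR 38⊕51⊕7a⊕aa⊕aa⊕17⊕dd = d9.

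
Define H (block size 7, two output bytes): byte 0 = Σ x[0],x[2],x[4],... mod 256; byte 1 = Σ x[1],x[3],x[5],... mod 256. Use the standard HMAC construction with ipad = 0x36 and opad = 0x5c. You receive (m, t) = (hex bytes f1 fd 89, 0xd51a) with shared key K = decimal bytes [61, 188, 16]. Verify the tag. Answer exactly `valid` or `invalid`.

Key decimal bytes [61, 188, 16] = 3d bc 10 is 3 bytes ≤ B = 7; zero-pad to 7 bytes: K' = 3d bc 10 00 00 00 00.
K' ⊕ ipad = 0b 8a 26 36 36 36 36; K' ⊕ opad = 61 e0 4c 5c 5c 5c 5c.
Inner hash: even-index sum = 410 mod 256 = 154; odd-index sum = 624 mod 256 = 112 → 9a 70.
Outer hash (recomputed tag): even-index sum = 469 mod 256 = 213; odd-index sum = 562 mod 256 = 50 → d5 32.
Recomputed tag = d532; claimed = d51a → mismatch.

invalid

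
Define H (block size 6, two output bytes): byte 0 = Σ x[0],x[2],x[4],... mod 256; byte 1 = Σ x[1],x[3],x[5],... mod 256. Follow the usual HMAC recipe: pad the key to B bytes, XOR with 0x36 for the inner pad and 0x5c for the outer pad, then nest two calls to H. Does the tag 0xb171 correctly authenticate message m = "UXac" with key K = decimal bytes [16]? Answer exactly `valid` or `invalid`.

Key decimal bytes [16] = 10 is 1 byte ≤ B = 6; zero-pad to 6 bytes: K' = 10 00 00 00 00 00.
K' ⊕ ipad = 26 36 36 36 36 36; K' ⊕ opad = 4c 5c 5c 5c 5c 5c.
Inner hash: even-index sum = 328 mod 256 = 72; odd-index sum = 349 mod 256 = 93 → 48 5d.
Outer hash (recomputed tag): even-index sum = 332 mod 256 = 76; odd-index sum = 369 mod 256 = 113 → 4c 71.
Recomputed tag = 4c71; claimed = b171 → mismatch.

invalid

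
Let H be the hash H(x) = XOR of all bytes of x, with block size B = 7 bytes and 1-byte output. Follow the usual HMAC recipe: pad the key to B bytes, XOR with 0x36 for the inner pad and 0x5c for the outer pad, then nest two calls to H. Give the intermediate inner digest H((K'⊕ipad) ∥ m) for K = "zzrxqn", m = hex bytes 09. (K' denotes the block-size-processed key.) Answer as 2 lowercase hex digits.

Key "zzrxqn" = 7a 7a 72 78 71 6e is 6 bytes ≤ B = 7; zero-pad to 7 bytes: K' = 7a 7a 72 78 71 6e 00.
K' ⊕ ipad = 4c 4c 44 4e 47 58 36.
Inner input = 4c 4c 44 4e 47 58 36 ∥ 09.
Inner hash: XOR 4c⊕4c⊕44⊕4e⊕47⊕58⊕36⊕09 = 2a.

2a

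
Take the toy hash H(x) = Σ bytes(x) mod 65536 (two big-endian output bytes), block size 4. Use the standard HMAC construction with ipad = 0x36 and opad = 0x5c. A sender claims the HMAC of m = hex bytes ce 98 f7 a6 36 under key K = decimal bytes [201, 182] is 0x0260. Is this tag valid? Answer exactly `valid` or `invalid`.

Key decimal bytes [201, 182] = c9 b6 is 2 bytes ≤ B = 4; zero-pad to 4 bytes: K' = c9 b6 00 00.
K' ⊕ ipad = ff 80 36 36; K' ⊕ opad = 95 ea 5c 5c.
Inner hash: sum = 255+128+54+54+206+152+247+166+54 = 1316 → 05 24.
Outer hash (recomputed tag): sum = 149+234+92+92+5+36 = 608 → 02 60.
Recomputed tag = 0260; claimed = 0260 → match.

valid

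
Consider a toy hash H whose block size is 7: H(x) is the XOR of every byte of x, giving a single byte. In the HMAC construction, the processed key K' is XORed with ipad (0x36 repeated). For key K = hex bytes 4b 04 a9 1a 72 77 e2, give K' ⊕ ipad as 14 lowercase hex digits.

Key hex bytes 4b 04 a9 1a 72 77 e2 is exactly B = 7 bytes: K' = 4b 04 a9 1a 72 77 e2.
XOR each byte with 0x36: 4b⊕36=7d, 04⊕36=32, a9⊕36=9f, 1a⊕36=2c, 72⊕36=44, 77⊕36=41, e2⊕36=d4.

7d329f2c4441d4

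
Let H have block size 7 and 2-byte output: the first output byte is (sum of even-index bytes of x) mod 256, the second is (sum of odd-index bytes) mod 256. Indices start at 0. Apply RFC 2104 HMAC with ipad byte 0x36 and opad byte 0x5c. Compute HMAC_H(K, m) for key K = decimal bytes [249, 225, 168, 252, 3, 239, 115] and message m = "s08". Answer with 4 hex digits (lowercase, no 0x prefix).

Key decimal bytes [249, 225, 168, 252, 3, 239, 115] = f9 e1 a8 fc 03 ef 73 is exactly B = 7 bytes: K' = f9 e1 a8 fc 03 ef 73.
K' ⊕ ipad = cf d7 9e ca 35 d9 45.  K' ⊕ opad = a5 bd f4 a0 5f b3 2f.
Inner input = (K'⊕ipad) ∥ m = cf d7 9e ca 35 d9 45 ∥ 73 30 38.
Inner hash: even-index sum = 535 mod 256 = 23; odd-index sum = 805 mod 256 = 37 → 17 25.
Outer input = (K'⊕opad) ∥ inner = a5 bd f4 a0 5f b3 2f ∥ 17 25.
Outer hash (tag): even-index sum = 588 mod 256 = 76; odd-index sum = 551 mod 256 = 39 → 4c 27.

4c27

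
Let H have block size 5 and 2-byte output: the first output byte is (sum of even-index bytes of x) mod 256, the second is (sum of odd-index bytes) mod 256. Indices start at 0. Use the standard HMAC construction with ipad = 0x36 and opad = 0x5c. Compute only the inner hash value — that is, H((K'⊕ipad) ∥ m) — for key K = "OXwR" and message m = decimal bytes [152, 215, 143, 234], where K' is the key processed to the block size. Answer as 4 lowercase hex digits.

Key "OXwR" = 4f 58 77 52 is 4 bytes ≤ B = 5; zero-pad to 5 bytes: K' = 4f 58 77 52 00.
K' ⊕ ipad = 79 6e 41 64 36.
Inner input = 79 6e 41 64 36 ∥ 98 d7 8f ea.
Inner hash: even-index sum = 689 mod 256 = 177; odd-index sum = 505 mod 256 = 249 → b1 f9.

b1f9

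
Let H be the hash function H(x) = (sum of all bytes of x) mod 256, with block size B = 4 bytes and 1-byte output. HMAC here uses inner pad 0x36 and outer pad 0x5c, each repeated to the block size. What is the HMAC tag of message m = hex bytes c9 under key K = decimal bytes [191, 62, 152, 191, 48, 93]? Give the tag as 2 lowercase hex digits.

13

Key decimal bytes [191, 62, 152, 191, 48, 93] = bf 3e 98 bf 30 5d is 6 bytes > B = 4, so hash it first: H(key) = e1, then zero-pad to 4 bytes: K' = e1 00 00 00.
K' ⊕ ipad = d7 36 36 36.  K' ⊕ opad = bd 5c 5c 5c.
Inner input = (K'⊕ipad) ∥ m = d7 36 36 36 ∥ c9.
Inner hash: sum = 215+54+54+54+201 = 578; mod 256 = 66 → 42.
Outer input = (K'⊕opad) ∥ inner = bd 5c 5c 5c ∥ 42.
Outer hash (tag): sum = 189+92+92+92+66 = 531; mod 256 = 19 → 13.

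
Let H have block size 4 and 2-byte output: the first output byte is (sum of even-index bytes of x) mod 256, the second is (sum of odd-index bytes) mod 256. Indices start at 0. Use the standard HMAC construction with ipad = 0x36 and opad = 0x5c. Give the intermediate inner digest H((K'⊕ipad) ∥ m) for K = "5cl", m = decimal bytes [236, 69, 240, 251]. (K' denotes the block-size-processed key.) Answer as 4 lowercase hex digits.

Key "5cl" = 35 63 6c is 3 bytes ≤ B = 4; zero-pad to 4 bytes: K' = 35 63 6c 00.
K' ⊕ ipad = 03 55 5a 36.
Inner input = 03 55 5a 36 ∥ ec 45 f0 fb.
Inner hash: even-index sum = 569 mod 256 = 57; odd-index sum = 459 mod 256 = 203 → 39 cb.

39cb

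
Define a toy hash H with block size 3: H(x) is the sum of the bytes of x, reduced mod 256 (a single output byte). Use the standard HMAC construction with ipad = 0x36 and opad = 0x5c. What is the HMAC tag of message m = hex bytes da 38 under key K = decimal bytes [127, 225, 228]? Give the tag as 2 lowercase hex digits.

Key decimal bytes [127, 225, 228] = 7f e1 e4 is exactly B = 3 bytes: K' = 7f e1 e4.
K' ⊕ ipad = 49 d7 d2.  K' ⊕ opad = 23 bd b8.
Inner input = (K'⊕ipad) ∥ m = 49 d7 d2 ∥ da 38.
Inner hash: sum = 73+215+210+218+56 = 772; mod 256 = 4 → 04.
Outer input = (K'⊕opad) ∥ inner = 23 bd b8 ∥ 04.
Outer hash (tag): sum = 35+189+184+4 = 412; mod 256 = 156 → 9c.

9c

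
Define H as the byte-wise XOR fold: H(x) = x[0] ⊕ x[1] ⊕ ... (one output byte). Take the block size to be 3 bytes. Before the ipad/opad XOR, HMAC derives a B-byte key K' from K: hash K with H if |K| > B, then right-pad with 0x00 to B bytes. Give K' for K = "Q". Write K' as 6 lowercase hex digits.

510000

Key "Q" = 51 is 1 byte ≤ B = 3; zero-pad to 3 bytes: K' = 51 00 00.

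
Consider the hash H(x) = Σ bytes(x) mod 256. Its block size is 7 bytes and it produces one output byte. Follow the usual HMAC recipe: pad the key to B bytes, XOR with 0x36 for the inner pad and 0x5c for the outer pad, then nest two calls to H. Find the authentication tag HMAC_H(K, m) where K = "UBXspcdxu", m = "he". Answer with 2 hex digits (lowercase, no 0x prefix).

c3

Key "UBXspcdxu" = 55 42 58 73 70 63 64 78 75 is 9 bytes > B = 7, so hash it first: H(key) = 86, then zero-pad to 7 bytes: K' = 86 00 00 00 00 00 00.
K' ⊕ ipad = b0 36 36 36 36 36 36.  K' ⊕ opad = da 5c 5c 5c 5c 5c 5c.
Inner input = (K'⊕ipad) ∥ m = b0 36 36 36 36 36 36 ∥ 68 65.
Inner hash: sum = 176+54+54+54+54+54+54+104+101 = 705; mod 256 = 193 → c1.
Outer input = (K'⊕opad) ∥ inner = da 5c 5c 5c 5c 5c 5c ∥ c1.
Outer hash (tag): sum = 218+92+92+92+92+92+92+193 = 963; mod 256 = 195 → c3.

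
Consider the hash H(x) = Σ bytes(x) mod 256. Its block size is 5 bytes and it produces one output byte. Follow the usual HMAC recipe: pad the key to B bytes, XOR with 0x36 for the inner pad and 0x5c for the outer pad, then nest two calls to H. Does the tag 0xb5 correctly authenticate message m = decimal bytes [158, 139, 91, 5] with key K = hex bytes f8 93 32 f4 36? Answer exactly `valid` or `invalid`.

valid

Key hex bytes f8 93 32 f4 36 is exactly B = 5 bytes: K' = f8 93 32 f4 36.
K' ⊕ ipad = ce a5 04 c2 00; K' ⊕ opad = a4 cf 6e a8 6a.
Inner hash: sum = 206+165+4+194+0+158+139+91+5 = 962; mod 256 = 194 → c2.
Outer hash (recomputed tag): sum = 164+207+110+168+106+194 = 949; mod 256 = 181 → b5.
Recomputed tag = b5; claimed = b5 → match.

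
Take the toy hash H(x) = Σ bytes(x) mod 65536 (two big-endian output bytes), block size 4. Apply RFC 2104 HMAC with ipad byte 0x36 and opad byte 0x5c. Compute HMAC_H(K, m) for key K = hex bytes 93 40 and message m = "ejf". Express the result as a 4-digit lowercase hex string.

Key hex bytes 93 40 is 2 bytes ≤ B = 4; zero-pad to 4 bytes: K' = 93 40 00 00.
K' ⊕ ipad = a5 76 36 36.  K' ⊕ opad = cf 1c 5c 5c.
Inner input = (K'⊕ipad) ∥ m = a5 76 36 36 ∥ 65 6a 66.
Inner hash: sum = 165+118+54+54+101+106+102 = 700 → 02 bc.
Outer input = (K'⊕opad) ∥ inner = cf 1c 5c 5c ∥ 02 bc.
Outer hash (tag): sum = 207+28+92+92+2+188 = 609 → 02 61.

0261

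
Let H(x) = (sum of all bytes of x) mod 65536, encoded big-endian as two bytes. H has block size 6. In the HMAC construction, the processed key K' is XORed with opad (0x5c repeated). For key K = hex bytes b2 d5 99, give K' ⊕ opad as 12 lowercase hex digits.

ee89c55c5c5c

Key hex bytes b2 d5 99 is 3 bytes ≤ B = 6; zero-pad to 6 bytes: K' = b2 d5 99 00 00 00.
XOR each byte with 0x5c: b2⊕5c=ee, d5⊕5c=89, 99⊕5c=c5, 00⊕5c=5c, 00⊕5c=5c, 00⊕5c=5c.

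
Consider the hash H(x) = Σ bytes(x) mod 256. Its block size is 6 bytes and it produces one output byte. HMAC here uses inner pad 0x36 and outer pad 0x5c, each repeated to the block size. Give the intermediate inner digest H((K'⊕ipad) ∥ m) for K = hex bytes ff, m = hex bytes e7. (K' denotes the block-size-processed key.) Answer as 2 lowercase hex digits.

Key hex bytes ff is 1 byte ≤ B = 6; zero-pad to 6 bytes: K' = ff 00 00 00 00 00.
K' ⊕ ipad = c9 36 36 36 36 36.
Inner input = c9 36 36 36 36 36 ∥ e7.
Inner hash: sum = 201+54+54+54+54+54+231 = 702; mod 256 = 190 → be.

be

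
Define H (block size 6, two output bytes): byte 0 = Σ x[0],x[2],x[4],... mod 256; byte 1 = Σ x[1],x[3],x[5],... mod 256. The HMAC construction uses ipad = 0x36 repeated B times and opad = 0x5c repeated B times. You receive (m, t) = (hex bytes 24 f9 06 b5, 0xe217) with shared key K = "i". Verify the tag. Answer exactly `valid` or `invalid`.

invalid

Key "i" = 69 is 1 byte ≤ B = 6; zero-pad to 6 bytes: K' = 69 00 00 00 00 00.
K' ⊕ ipad = 5f 36 36 36 36 36; K' ⊕ opad = 35 5c 5c 5c 5c 5c.
Inner hash: even-index sum = 245 mod 256 = 245; odd-index sum = 592 mod 256 = 80 → f5 50.
Outer hash (recomputed tag): even-index sum = 482 mod 256 = 226; odd-index sum = 356 mod 256 = 100 → e2 64.
Recomputed tag = e264; claimed = e217 → mismatch.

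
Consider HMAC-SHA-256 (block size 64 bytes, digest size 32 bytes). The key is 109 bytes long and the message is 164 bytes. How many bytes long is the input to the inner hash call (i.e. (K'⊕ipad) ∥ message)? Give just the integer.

228

Key is 109 > 64 bytes, so it is hashed to 32 bytes then zero-padded to 64: |K'| = 64.
Inner input = (K'⊕ipad) ∥ m → 64 + 164 = 228 bytes.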